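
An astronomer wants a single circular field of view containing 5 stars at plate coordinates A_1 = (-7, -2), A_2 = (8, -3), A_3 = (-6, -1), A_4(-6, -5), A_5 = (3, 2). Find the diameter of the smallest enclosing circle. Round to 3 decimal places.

The minimum enclosing circle of a finite set is fixed by two of the points (as a diameter) or three (as a circumcircle).
The farthest pair is A_1–A_2 with squared distance 226. The circle on this segment as diameter has centre (0.5, -2.5) and r² = 226/4 = 56.5.
Check A_3: distance² to centre = 44.5 ≤ 56.5, so it lies inside.
All remaining points lie in this disk, and no smaller disk contains both endpoints, so this is the minimum enclosing circle.
Diameter = 2r = 2√(56.5) ≈ 15.033.

15.033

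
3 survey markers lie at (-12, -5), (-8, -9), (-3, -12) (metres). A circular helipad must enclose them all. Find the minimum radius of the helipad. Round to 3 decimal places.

5.701

Call the three points A, B, C in the order given.
Side lengths²: AB² = 32, AC² = 130, BC² = 34.
Since AC² = 130 ≥ 34 + 32 = 66, the angle opposite AC is not acute, so the smallest enclosing circle has AC as diameter.
Centre = midpoint of AC = (-7.5, -8.5), r² = 130/4 = 32.5.
r = √(32.5) ≈ 5.701.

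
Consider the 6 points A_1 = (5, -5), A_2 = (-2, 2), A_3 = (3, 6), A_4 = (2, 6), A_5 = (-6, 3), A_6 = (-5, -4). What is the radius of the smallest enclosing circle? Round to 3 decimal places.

A smallest enclosing disk is always determined by at most three of the input points on its boundary.
The minimum enclosing circle is determined by three boundary points: A_1, A_3, A_5.
Their circumcentre is (1/14, -3/14) with r² = 4625/98.
The farthest remaining point A_4 is at distance² 4149/98 ≤ 4625/98.
r = √(4625/98) ≈ 6.870.

6.870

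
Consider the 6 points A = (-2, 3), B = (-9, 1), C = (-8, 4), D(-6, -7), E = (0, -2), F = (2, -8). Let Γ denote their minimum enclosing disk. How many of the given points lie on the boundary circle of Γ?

2

A smallest enclosing disk is always determined by at most three of the input points on its boundary.
The farthest pair is C–F with squared distance 244. The circle on this segment as diameter has centre (-3, -2) and r² = 244/4 = 61.
Check A: distance² to centre = 26 ≤ 61, so it lies inside.
All remaining points lie in this disk, and no smaller disk contains both endpoints, so this is the minimum enclosing circle.
The points at distance exactly r from the centre are C, F — 2 points.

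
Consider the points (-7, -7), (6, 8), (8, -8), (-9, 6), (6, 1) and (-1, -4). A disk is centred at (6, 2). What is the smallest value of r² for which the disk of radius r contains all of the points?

250

The required radius is the distance from (6, 2) to the farthest point.
Squared distances: 250, 36, 104, 241, 1, 85.
Maximum is 250, attained at (-7, -7).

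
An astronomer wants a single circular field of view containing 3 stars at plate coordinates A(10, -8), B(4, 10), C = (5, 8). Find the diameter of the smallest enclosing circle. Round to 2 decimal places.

18.97

Side lengths²: AB² = 360, AC² = 281, BC² = 5.
Since AB² = 360 ≥ 281 + 5 = 286, the angle opposite AB is not acute, so the smallest enclosing circle has AB as diameter.
Centre = midpoint of AB = (7, 1), r² = 360/4 = 90.
Diameter = 2r = 2√90 ≈ 18.97.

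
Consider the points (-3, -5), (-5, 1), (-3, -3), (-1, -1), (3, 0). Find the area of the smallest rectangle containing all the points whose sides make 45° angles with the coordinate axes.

49.5

In coordinates u = x + y, v = x − y the rectangle is axis-aligned; the map (x,y)→(u,v) scales areas by 2.
u-values: -8, -4, -6, -2, 3; range = 3 − (-8) = 11.
v-values: 2, -6, 0, 0, 3; range = 3 − (-6) = 9.
Area = (11 × 9) / 2 = 49.5.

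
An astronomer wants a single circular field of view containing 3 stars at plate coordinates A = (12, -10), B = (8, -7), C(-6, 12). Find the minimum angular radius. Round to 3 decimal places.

14.213

Side lengths²: AB² = 25, AC² = 808, BC² = 557.
Since AC² = 808 ≥ 557 + 25 = 582, the angle opposite AC is not acute, so the smallest enclosing circle has AC as diameter.
Centre = midpoint of AC = (3, 1), r² = 808/4 = 202.
r = √202 ≈ 14.213.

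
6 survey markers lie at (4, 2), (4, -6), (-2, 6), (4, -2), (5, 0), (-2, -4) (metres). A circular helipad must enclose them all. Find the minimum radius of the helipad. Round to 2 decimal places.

6.71

By Welzl's lemma the MEC is supported by two points (diametrically opposite) or three points (on a circumcircle).
The farthest pair is (4, -6)–(-2, 6) with squared distance 180. The circle on this segment as diameter has centre (1, 0) and r² = 180/4 = 45.
Check (4, 2): distance² to centre = 13 ≤ 45, so it lies inside.
All remaining points lie in this disk, and no smaller disk contains both endpoints, so this is the minimum enclosing circle.
r = √45 ≈ 6.71.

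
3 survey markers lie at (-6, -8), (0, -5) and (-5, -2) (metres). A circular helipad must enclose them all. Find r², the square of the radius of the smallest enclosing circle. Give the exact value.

Call the three points A, B, C in the order given.
Side lengths²: AB² = 45, AC² = 37, BC² = 34.
Since AB² = 45 < 37 + 34 = 71, the triangle is acute, so the smallest enclosing circle is the circumcircle.
Circumcentre = (-79/22, -117/22), r² = 3145/242.

3145/242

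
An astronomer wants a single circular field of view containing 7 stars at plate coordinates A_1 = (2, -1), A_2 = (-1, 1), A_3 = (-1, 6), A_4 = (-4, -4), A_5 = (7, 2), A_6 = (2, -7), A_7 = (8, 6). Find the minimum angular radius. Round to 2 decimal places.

7.81

By Welzl's lemma the MEC is supported by two points (diametrically opposite) or three points (on a circumcircle).
The minimum enclosing circle is determined by three boundary points: A_4, A_6, A_7.
Their circumcentre is (2.15625, 0.8125) with r² = 61.0595703125.
The farthest remaining point A_3 is at distance² 36.8720703125 ≤ 61.0595703125.
r = √(61.0595703125) ≈ 7.81.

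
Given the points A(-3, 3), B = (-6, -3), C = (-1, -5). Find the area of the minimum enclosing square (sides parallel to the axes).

The bounding box has width 5 and height 8.
An axis-aligned square enclosing the set must have side ≥ max(width, height).
So the minimum side is max(5, 8) = 8.
Area = 8² = 64.

64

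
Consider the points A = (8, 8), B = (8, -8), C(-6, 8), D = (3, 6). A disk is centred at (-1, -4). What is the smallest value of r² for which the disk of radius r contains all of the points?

The required radius is the distance from (-1, -4) to the farthest point.
Squared distances: 225, 97, 169, 116.
Maximum is 225, attained at A.

225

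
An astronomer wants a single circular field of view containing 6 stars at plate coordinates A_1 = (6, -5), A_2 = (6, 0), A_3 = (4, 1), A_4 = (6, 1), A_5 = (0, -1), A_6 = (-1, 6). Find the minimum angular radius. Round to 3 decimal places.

6.519

By Welzl's lemma the MEC is supported by two points (diametrically opposite) or three points (on a circumcircle).
The farthest pair is A_1–A_6 with squared distance 170. The circle on this segment as diameter has centre (2.5, 0.5) and r² = 170/4 = 42.5.
Check A_2: distance² to centre = 12.5 ≤ 42.5, so it lies inside.
All remaining points lie in this disk, and no smaller disk contains both endpoints, so this is the minimum enclosing circle.
r = √(42.5) ≈ 6.519.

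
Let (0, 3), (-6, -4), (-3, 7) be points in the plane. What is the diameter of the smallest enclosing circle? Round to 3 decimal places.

Call the three points A, B, C in the order given.
Side lengths²: AB² = 85, AC² = 25, BC² = 130.
Since BC² = 130 ≥ 85 + 25 = 110, the angle opposite BC is not acute, so the smallest enclosing circle has BC as diameter.
Centre = midpoint of BC = (-4.5, 1.5), r² = 130/4 = 32.5.
Diameter = 2r = 2√(32.5) ≈ 11.402.

11.402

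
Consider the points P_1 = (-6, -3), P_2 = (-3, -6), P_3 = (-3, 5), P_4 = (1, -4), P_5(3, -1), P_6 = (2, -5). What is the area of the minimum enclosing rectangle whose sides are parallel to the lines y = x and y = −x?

82.5

In coordinates u = x + y, v = x − y the rectangle is axis-aligned; the map (x,y)→(u,v) scales areas by 2.
u-values: -9, -9, 2, -3, 2, -3; range = 2 − (-9) = 11.
v-values: -3, 3, -8, 5, 4, 7; range = 7 − (-8) = 15.
Area = (11 × 15) / 2 = 82.5.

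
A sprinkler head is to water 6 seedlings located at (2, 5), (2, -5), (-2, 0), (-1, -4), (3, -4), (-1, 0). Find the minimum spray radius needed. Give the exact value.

5

The farthest pair is (2, 5)–(2, -5) with squared distance 100. The circle on this segment as diameter has centre (2, 0) and r² = 100/4 = 25.
Check (-2, 0): distance² to centre = 16 ≤ 25, so it lies inside.
All remaining points lie in this disk, and no smaller disk contains both endpoints, so this is the minimum enclosing circle.
r = √25 = 5.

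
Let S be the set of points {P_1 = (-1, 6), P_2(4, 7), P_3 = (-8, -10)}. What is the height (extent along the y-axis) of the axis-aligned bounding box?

17

max y = 7, min y = -10, so height = 17.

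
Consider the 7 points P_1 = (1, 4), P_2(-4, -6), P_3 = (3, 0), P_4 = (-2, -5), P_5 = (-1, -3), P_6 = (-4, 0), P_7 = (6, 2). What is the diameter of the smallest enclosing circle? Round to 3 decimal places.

12.806

By Welzl's lemma the MEC is supported by two points (diametrically opposite) or three points (on a circumcircle).
The farthest pair is P_2–P_7 with squared distance 164. The circle on this segment as diameter has centre (1, -2) and r² = 164/4 = 41.
Check P_1: distance² to centre = 36 ≤ 41, so it lies inside.
All remaining points lie in this disk, and no smaller disk contains both endpoints, so this is the minimum enclosing circle.
Diameter = 2r = 2√41 ≈ 12.806.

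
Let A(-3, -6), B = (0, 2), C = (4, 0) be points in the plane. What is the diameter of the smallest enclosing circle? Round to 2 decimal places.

9.27

Side lengths²: AB² = 73, AC² = 85, BC² = 20.
Since AC² = 85 < 73 + 20 = 93, the triangle is acute, so the smallest enclosing circle is the circumcircle.
Circumcentre = (7/38, -50/19), r² = 31025/1444.
Diameter = 2r = 2√(31025/1444) ≈ 9.27.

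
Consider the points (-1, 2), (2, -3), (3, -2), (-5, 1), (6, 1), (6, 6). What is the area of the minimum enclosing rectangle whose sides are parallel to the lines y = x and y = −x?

88

In coordinates u = x + y, v = x − y the rectangle is axis-aligned; the map (x,y)→(u,v) scales areas by 2.
u-values: 1, -1, 1, -4, 7, 12; range = 12 − (-4) = 16.
v-values: -3, 5, 5, -6, 5, 0; range = 5 − (-6) = 11.
Area = (16 × 11) / 2 = 88.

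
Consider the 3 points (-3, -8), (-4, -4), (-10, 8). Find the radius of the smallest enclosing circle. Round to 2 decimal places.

8.73

Call the three points A, B, C in the order given.
Side lengths²: AB² = 17, AC² = 305, BC² = 180.
Since AC² = 305 ≥ 180 + 17 = 197, the angle opposite AC is not acute, so the smallest enclosing circle has AC as diameter.
Centre = midpoint of AC = (-6.5, 0), r² = 305/4 = 76.25.
r = √(76.25) ≈ 8.73.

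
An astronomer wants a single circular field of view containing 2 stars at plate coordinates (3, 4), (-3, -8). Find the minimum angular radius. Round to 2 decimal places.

The smallest circle enclosing two points has them as diameter endpoints.
Centre = midpoint = (0, -2); r² = |(3, 4)−(-3, -8)|²/4 = 180/4 = 45.
r = √45 ≈ 6.71.

6.71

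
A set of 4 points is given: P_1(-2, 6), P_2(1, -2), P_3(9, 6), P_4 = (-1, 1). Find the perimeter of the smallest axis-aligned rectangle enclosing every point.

38

Width = max x − min x = 9 − (-2) = 11.
Height = max y − min y = 6 − (-2) = 8.
Perimeter = 2(11 + 8) = 38.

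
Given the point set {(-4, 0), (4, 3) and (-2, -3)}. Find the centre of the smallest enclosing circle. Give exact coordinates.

(0.3, 0.7)

Call the three points A, B, C in the order given.
Side lengths²: AB² = 73, AC² = 13, BC² = 72.
Since AB² = 73 < 72 + 13 = 85, the triangle is acute, so the smallest enclosing circle is the circumcircle.
Circumcentre = (0.3, 0.7), r² = 18.98.
Centre = (0.3, 0.7).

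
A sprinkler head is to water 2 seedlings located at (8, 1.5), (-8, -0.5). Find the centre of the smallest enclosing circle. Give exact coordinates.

The smallest circle enclosing two points has them as diameter endpoints.
Centre = midpoint = (0, 0.5); r² = |(8, 1.5)−(-8, -0.5)|²/4 = 260/4 = 65.
Centre = (0, 0.5).

(0, 0.5)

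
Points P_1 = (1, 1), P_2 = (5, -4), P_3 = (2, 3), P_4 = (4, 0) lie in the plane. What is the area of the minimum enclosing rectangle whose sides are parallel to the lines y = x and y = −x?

In coordinates u = x + y, v = x − y the rectangle is axis-aligned; the map (x,y)→(u,v) scales areas by 2.
u-values: 2, 1, 5, 4; range = 5 − 1 = 4.
v-values: 0, 9, -1, 4; range = 9 − (-1) = 10.
Area = (4 × 10) / 2 = 20.

20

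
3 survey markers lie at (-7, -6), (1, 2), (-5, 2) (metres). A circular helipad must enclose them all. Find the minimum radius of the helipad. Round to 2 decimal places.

Call the three points A, B, C in the order given.
Side lengths²: AB² = 128, AC² = 68, BC² = 36.
Since AB² = 128 ≥ 68 + 36 = 104, the angle opposite AB is not acute, so the smallest enclosing circle has AB as diameter.
Centre = midpoint of AB = (-3, -2), r² = 128/4 = 32.
r = √32 ≈ 5.66.

5.66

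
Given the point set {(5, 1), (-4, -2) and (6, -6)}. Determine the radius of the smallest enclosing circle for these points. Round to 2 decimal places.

Call the three points A, B, C in the order given.
Side lengths²: AB² = 90, AC² = 50, BC² = 116.
Since BC² = 116 < 90 + 50 = 140, the triangle is acute, so the smallest enclosing circle is the circumcircle.
Circumcentre = (15/11, -34/11), r² = 3625/121.
r = √(3625/121) ≈ 5.47.

5.47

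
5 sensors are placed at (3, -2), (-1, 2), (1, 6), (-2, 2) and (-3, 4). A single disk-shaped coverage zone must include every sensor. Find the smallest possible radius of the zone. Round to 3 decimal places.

4.346

The minimum enclosing circle of a finite set is fixed by two of the points (as a diameter) or three (as a circumcircle).
The minimum enclosing circle is determined by three boundary points: (3, -2), (1, 6), (-3, 4).
Their circumcentre is (2/3, 5/3) with r² = 170/9.
The farthest remaining point (-2, 2) is at distance² 65/9 ≤ 170/9.
r = √(170/9) ≈ 4.346.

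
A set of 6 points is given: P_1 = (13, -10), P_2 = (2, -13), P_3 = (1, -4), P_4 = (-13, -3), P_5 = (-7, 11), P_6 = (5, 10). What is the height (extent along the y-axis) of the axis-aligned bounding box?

24

max y = 11, min y = -13, so height = 24.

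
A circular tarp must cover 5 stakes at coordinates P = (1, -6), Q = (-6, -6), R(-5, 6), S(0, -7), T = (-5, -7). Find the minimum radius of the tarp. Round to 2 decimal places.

6.96

The farthest pair is R–S with squared distance 194. The circle on this segment as diameter has centre (-2.5, -0.5) and r² = 194/4 = 48.5.
Check P: distance² to centre = 42.5 ≤ 48.5, so it lies inside.
All remaining points lie in this disk, and no smaller disk contains both endpoints, so this is the minimum enclosing circle.
r = √(48.5) ≈ 6.96.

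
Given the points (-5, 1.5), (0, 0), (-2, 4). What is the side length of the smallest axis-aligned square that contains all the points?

5

The bounding box has width 5 and height 4.
An axis-aligned square enclosing the set must have side ≥ max(width, height).
So the minimum side is max(5, 4) = 5.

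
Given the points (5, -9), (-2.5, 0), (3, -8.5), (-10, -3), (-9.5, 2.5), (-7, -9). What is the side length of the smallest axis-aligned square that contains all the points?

The bounding box has width 15 and height 11.5.
An axis-aligned square enclosing the set must have side ≥ max(width, height).
So the minimum side is max(15, 11.5) = 15.

15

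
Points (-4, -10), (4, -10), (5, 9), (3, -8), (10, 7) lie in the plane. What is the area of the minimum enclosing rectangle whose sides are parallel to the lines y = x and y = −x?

279

In coordinates u = x + y, v = x − y the rectangle is axis-aligned; the map (x,y)→(u,v) scales areas by 2.
u-values: -14, -6, 14, -5, 17; range = 17 − (-14) = 31.
v-values: 6, 14, -4, 11, 3; range = 14 − (-4) = 18.
Area = (31 × 18) / 2 = 279.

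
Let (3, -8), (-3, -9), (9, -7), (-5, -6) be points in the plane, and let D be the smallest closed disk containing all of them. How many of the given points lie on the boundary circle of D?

2

The farthest pair is (9, -7)–(-5, -6) with squared distance 197. The circle on this segment as diameter has centre (2, -6.5) and r² = 197/4 = 49.25.
Check (3, -8): distance² to centre = 3.25 ≤ 49.25, so it lies inside.
All remaining points lie in this disk, and no smaller disk contains both endpoints, so this is the minimum enclosing circle.
The points at distance exactly r from the centre are (9, -7), (-5, -6) — 2 points.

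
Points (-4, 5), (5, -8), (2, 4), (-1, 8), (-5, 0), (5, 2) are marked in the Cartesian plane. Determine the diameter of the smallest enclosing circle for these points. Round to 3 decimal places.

The farthest pair is (5, -8)–(-1, 8) with squared distance 292. The circle on this segment as diameter has centre (2, 0) and r² = 292/4 = 73.
Check (-4, 5): distance² to centre = 61 ≤ 73, so it lies inside.
All remaining points lie in this disk, and no smaller disk contains both endpoints, so this is the minimum enclosing circle.
Diameter = 2r = 2√73 ≈ 17.088.

17.088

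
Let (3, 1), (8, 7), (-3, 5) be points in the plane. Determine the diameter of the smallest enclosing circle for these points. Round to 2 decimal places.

Call the three points A, B, C in the order given.
Side lengths²: AB² = 61, AC² = 52, BC² = 125.
Since BC² = 125 ≥ 61 + 52 = 113, the angle opposite BC is not acute, so the smallest enclosing circle has BC as diameter.
Centre = midpoint of BC = (2.5, 6), r² = 125/4 = 31.25.
Diameter = 2r = 2√(31.25) ≈ 11.18.

11.18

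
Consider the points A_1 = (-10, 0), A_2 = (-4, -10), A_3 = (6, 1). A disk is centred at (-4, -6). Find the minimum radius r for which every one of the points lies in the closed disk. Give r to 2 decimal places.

The required radius is the distance from (-4, -6) to the farthest point.
Squared distances: 72, 16, 149.
Maximum is 149, attained at A_3.
r = √149 ≈ 12.21.

12.21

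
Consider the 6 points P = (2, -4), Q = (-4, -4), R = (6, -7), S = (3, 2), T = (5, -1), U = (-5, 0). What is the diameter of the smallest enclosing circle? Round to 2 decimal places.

The farthest pair is R–U with squared distance 170. The circle on this segment as diameter has centre (0.5, -3.5) and r² = 170/4 = 42.5.
Check P: distance² to centre = 2.5 ≤ 42.5, so it lies inside.
All remaining points lie in this disk, and no smaller disk contains both endpoints, so this is the minimum enclosing circle.
Diameter = 2r = 2√(42.5) ≈ 13.04.

13.04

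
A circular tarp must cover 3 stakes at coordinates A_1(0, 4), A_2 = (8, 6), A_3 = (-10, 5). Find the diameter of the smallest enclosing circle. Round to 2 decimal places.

Side lengths²: A_1A_2² = 68, A_1A_3² = 101, A_2A_3² = 325.
Since A_2A_3² = 325 ≥ 101 + 68 = 169, the angle opposite A_2A_3 is not acute, so the smallest enclosing circle has A_2A_3 as diameter.
Centre = midpoint of A_2A_3 = (-1, 5.5), r² = 325/4 = 81.25.
Diameter = 2r = 2√(81.25) ≈ 18.03.

18.03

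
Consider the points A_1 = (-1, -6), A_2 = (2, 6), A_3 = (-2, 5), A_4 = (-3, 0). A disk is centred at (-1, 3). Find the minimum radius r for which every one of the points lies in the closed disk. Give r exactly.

9

The required radius is the distance from (-1, 3) to the farthest point.
Squared distances: 81, 18, 5, 13.
Maximum is 81, attained at A_1.
r = √81 = 9.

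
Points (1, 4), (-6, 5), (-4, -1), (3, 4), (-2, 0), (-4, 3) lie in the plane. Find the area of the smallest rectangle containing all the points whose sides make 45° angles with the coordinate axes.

In coordinates u = x + y, v = x − y the rectangle is axis-aligned; the map (x,y)→(u,v) scales areas by 2.
u-values: 5, -1, -5, 7, -2, -1; range = 7 − (-5) = 12.
v-values: -3, -11, -3, -1, -2, -7; range = -1 − (-11) = 10.
Area = (12 × 10) / 2 = 60.

60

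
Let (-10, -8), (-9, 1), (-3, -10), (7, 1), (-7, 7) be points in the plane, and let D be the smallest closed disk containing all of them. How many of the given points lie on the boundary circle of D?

3

The minimum enclosing circle of a finite set is fixed by two of the points (as a diameter) or three (as a circumcircle).
The minimum enclosing circle is determined by three boundary points: (-10, -8), (7, 1), (-7, 7).
Their circumcentre is (-93/38, -65/38) with r² = 69745/722.
The farthest remaining point (-3, -10) is at distance² 49833/722 ≤ 69745/722.
The points at distance exactly r from the centre are (-10, -8), (7, 1), (-7, 7) — 3 points.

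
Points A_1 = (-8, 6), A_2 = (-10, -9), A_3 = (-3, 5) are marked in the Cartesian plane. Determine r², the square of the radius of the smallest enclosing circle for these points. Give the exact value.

Side lengths²: A_1A_2² = 229, A_1A_3² = 26, A_2A_3² = 245.
Since A_2A_3² = 245 < 229 + 26 = 255, the triangle is acute, so the smallest enclosing circle is the circumcircle.
Circumcentre = (-153/22, -39/22), r² = 14885/242.

14885/242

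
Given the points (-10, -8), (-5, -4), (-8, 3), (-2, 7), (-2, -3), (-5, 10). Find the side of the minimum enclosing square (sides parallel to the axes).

The bounding box has width 8 and height 18.
An axis-aligned square enclosing the set must have side ≥ max(width, height).
So the minimum side is max(8, 18) = 18.

18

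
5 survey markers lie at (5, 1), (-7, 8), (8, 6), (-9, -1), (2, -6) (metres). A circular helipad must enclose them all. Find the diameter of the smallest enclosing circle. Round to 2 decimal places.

18.38

The minimum enclosing circle of a finite set is fixed by two of the points (as a diameter) or three (as a circumcircle).
The farthest pair is (8, 6)–(-9, -1) with squared distance 338. The circle on this segment as diameter has centre (-0.5, 2.5) and r² = 338/4 = 84.5.
Check (5, 1): distance² to centre = 32.5 ≤ 84.5, so it lies inside.
All remaining points lie in this disk, and no smaller disk contains both endpoints, so this is the minimum enclosing circle.
Diameter = 2r = 2√(84.5) ≈ 18.38.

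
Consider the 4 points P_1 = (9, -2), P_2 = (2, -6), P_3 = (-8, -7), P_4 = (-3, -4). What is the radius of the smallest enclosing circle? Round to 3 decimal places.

8.860

By Welzl's lemma the MEC is supported by two points (diametrically opposite) or three points (on a circumcircle).
The farthest pair is P_1–P_3 with squared distance 314. The circle on this segment as diameter has centre (0.5, -4.5) and r² = 314/4 = 78.5.
Check P_2: distance² to centre = 4.5 ≤ 78.5, so it lies inside.
All remaining points lie in this disk, and no smaller disk contains both endpoints, so this is the minimum enclosing circle.
r = √(78.5) ≈ 8.860.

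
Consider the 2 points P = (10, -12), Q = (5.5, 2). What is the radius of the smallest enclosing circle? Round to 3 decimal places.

The smallest circle enclosing two points has them as diameter endpoints.
Centre = midpoint = (7.75, -5); r² = |PQ|²/4 = 216.25/4 = 54.0625.
r = √(54.0625) ≈ 7.353.

7.353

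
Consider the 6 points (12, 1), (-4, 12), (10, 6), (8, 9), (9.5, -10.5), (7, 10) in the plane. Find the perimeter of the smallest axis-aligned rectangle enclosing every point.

77

Width = max x − min x = 12 − (-4) = 16.
Height = max y − min y = 12 − (-10.5) = 22.5.
Perimeter = 2(16 + 22.5) = 77.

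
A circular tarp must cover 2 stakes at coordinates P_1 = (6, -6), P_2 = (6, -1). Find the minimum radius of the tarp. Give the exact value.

2.5

The smallest circle enclosing two points has them as diameter endpoints.
Centre = midpoint = (6, -3.5); r² = |P_1P_2|²/4 = 25/4 = 6.25.
r = √(6.25) = 2.5.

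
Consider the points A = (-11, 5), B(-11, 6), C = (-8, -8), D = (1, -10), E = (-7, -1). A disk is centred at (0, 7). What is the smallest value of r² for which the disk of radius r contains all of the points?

290

The required radius is the distance from (0, 7) to the farthest point.
Squared distances: 125, 122, 289, 290, 113.
Maximum is 290, attained at D.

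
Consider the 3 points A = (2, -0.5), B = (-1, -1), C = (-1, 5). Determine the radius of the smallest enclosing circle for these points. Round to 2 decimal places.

Side lengths²: AB² = 9.25, AC² = 39.25, BC² = 36.
Since AC² = 39.25 < 36 + 9.25 = 45.25, the triangle is acute, so the smallest enclosing circle is the circumcircle.
Circumcentre = (1/24, 2), r² = 5809/576.
r = √(5809/576) ≈ 3.18.

3.18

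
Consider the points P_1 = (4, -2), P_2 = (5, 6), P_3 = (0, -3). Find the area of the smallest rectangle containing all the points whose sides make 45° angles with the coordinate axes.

49

In coordinates u = x + y, v = x − y the rectangle is axis-aligned; the map (x,y)→(u,v) scales areas by 2.
u-values: 2, 11, -3; range = 11 − (-3) = 14.
v-values: 6, -1, 3; range = 6 − (-1) = 7.
Area = (14 × 7) / 2 = 49.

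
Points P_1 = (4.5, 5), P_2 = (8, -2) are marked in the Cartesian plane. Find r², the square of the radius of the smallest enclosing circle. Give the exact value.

15.3125

The smallest circle enclosing two points has them as diameter endpoints.
Centre = midpoint = (6.25, 1.5); r² = |P_1P_2|²/4 = 61.25/4 = 15.3125.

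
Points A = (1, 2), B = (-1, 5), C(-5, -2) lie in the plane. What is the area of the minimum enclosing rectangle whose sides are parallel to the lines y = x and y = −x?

27.5

In coordinates u = x + y, v = x − y the rectangle is axis-aligned; the map (x,y)→(u,v) scales areas by 2.
u-values: 3, 4, -7; range = 4 − (-7) = 11.
v-values: -1, -6, -3; range = -1 − (-6) = 5.
Area = (11 × 5) / 2 = 27.5.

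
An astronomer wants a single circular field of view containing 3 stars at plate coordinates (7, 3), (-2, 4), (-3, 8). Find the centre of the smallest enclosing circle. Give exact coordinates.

(2, 5.5)

Call the three points A, B, C in the order given.
Side lengths²: AB² = 82, AC² = 125, BC² = 17.
Since AC² = 125 ≥ 82 + 17 = 99, the angle opposite AC is not acute, so the smallest enclosing circle has AC as diameter.
Centre = midpoint of AC = (2, 5.5), r² = 125/4 = 31.25.
Centre = (2, 5.5).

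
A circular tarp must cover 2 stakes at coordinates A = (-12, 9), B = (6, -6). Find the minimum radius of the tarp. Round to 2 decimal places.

11.72

The smallest circle enclosing two points has them as diameter endpoints.
Centre = midpoint = (-3, 1.5); r² = |AB|²/4 = 549/4 = 137.25.
r = √(137.25) ≈ 11.72.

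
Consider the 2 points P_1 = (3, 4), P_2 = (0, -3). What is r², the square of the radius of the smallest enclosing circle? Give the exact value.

The smallest circle enclosing two points has them as diameter endpoints.
Centre = midpoint = (1.5, 0.5); r² = |P_1P_2|²/4 = 58/4 = 14.5.

14.5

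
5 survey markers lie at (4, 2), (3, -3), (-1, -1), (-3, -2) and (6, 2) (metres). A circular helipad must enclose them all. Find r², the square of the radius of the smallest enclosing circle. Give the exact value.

The minimum enclosing circle of a finite set is fixed by two of the points (as a diameter) or three (as a circumcircle).
The farthest pair is (-3, -2)–(6, 2) with squared distance 97. The circle on this segment as diameter has centre (1.5, 0) and r² = 97/4 = 24.25.
Check (4, 2): distance² to centre = 10.25 ≤ 24.25, so it lies inside.
All remaining points lie in this disk, and no smaller disk contains both endpoints, so this is the minimum enclosing circle.

24.25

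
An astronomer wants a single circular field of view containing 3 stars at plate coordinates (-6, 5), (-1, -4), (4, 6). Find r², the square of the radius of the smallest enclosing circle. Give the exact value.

26765/722

Call the three points A, B, C in the order given.
Side lengths²: AB² = 106, AC² = 101, BC² = 125.
Since BC² = 125 < 106 + 101 = 207, the triangle is acute, so the smallest enclosing circle is the circumcircle.
Circumcentre = (-25/38, 79/38), r² = 26765/722.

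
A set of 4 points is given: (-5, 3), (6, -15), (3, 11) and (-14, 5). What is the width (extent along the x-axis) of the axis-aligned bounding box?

max x = 6, min x = -14, so width = 20.

20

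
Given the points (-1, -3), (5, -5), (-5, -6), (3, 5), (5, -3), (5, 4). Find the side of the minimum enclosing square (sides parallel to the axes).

11

The bounding box has width 10 and height 11.
An axis-aligned square enclosing the set must have side ≥ max(width, height).
So the minimum side is max(10, 11) = 11.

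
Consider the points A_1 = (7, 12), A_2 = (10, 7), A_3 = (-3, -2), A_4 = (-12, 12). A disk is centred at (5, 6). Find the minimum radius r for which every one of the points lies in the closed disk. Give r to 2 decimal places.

18.03

The required radius is the distance from (5, 6) to the farthest point.
Squared distances: 40, 26, 128, 325.
Maximum is 325, attained at A_4.
r = √325 ≈ 18.03.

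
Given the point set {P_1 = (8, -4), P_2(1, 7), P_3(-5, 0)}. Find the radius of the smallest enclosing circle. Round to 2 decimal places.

Side lengths²: P_1P_2² = 170, P_1P_3² = 185, P_2P_3² = 85.
Since P_1P_3² = 185 < 170 + 85 = 255, the triangle is acute, so the smallest enclosing circle is the circumcircle.
Circumcentre = (97/46, -1/46), r² = 53465/1058.
r = √(53465/1058) ≈ 7.11.

7.11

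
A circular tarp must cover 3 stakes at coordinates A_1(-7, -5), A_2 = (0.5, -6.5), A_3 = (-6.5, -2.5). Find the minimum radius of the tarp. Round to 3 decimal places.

4.031

Side lengths²: A_1A_2² = 58.5, A_1A_3² = 6.5, A_2A_3² = 65.
Since A_2A_3² = 65 ≥ 58.5 + 6.5 = 65, the angle opposite A_2A_3 is not acute, so the smallest enclosing circle has A_2A_3 as diameter.
Centre = midpoint of A_2A_3 = (-3, -4.5), r² = 65/4 = 16.25.
r = √(16.25) ≈ 4.031.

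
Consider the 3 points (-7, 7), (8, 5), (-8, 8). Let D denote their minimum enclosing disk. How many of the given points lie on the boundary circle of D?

2

Call the three points A, B, C in the order given.
Side lengths²: AB² = 229, AC² = 2, BC² = 265.
Since BC² = 265 ≥ 229 + 2 = 231, the angle opposite BC is not acute, so the smallest enclosing circle has BC as diameter.
Centre = midpoint of BC = (0, 6.5), r² = 265/4 = 66.25.
The points at distance exactly r from the centre are (8, 5), (-8, 8) — 2 points.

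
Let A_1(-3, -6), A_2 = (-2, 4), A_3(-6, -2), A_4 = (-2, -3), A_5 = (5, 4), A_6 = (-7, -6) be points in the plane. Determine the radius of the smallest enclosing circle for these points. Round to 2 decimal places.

7.81

By Welzl's lemma the MEC is supported by two points (diametrically opposite) or three points (on a circumcircle).
The farthest pair is A_5–A_6 with squared distance 244. The circle on this segment as diameter has centre (-1, -1) and r² = 244/4 = 61.
Check A_1: distance² to centre = 29 ≤ 61, so it lies inside.
All remaining points lie in this disk, and no smaller disk contains both endpoints, so this is the minimum enclosing circle.
r = √61 ≈ 7.81.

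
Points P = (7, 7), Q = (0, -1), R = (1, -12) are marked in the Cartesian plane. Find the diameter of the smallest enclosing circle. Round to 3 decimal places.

Side lengths²: PQ² = 113, PR² = 397, QR² = 122.
Since PR² = 397 ≥ 122 + 113 = 235, the angle opposite PR is not acute, so the smallest enclosing circle has PR as diameter.
Centre = midpoint of PR = (4, -2.5), r² = 397/4 = 99.25.
Diameter = 2r = 2√(99.25) ≈ 19.925.

19.925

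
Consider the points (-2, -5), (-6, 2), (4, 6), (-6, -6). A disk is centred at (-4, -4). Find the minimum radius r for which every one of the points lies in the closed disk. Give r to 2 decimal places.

12.81

The required radius is the distance from (-4, -4) to the farthest point.
Squared distances: 5, 40, 164, 8.
Maximum is 164, attained at (4, 6).
r = √164 ≈ 12.81.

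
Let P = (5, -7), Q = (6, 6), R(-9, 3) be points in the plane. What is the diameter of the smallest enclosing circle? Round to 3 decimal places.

17.872

Side lengths²: PQ² = 170, PR² = 296, QR² = 234.
Since PR² = 296 < 234 + 170 = 404, the triangle is acute, so the smallest enclosing circle is the circumcircle.
Circumcentre = (-0.59375, -0.03125), r² = 79.853515625.
Diameter = 2r = 2√(79.853515625) ≈ 17.872.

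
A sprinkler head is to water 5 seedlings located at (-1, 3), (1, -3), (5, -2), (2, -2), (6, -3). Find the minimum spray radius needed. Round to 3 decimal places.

By Welzl's lemma the MEC is supported by two points (diametrically opposite) or three points (on a circumcircle).
The farthest pair is (-1, 3)–(6, -3) with squared distance 85. The circle on this segment as diameter has centre (2.5, 0) and r² = 85/4 = 21.25.
Check (1, -3): distance² to centre = 11.25 ≤ 21.25, so it lies inside.
All remaining points lie in this disk, and no smaller disk contains both endpoints, so this is the minimum enclosing circle.
r = √(21.25) ≈ 4.610.

4.610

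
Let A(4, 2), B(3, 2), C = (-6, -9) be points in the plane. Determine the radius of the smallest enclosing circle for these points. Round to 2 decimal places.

Side lengths²: AB² = 1, AC² = 221, BC² = 202.
Since AC² = 221 ≥ 202 + 1 = 203, the angle opposite AC is not acute, so the smallest enclosing circle has AC as diameter.
Centre = midpoint of AC = (-1, -3.5), r² = 221/4 = 55.25.
r = √(55.25) ≈ 7.43.

7.43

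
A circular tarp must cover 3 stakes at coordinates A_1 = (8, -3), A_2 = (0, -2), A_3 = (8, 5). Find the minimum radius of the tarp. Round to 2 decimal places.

Side lengths²: A_1A_2² = 65, A_1A_3² = 64, A_2A_3² = 113.
Since A_2A_3² = 113 < 65 + 64 = 129, the triangle is acute, so the smallest enclosing circle is the circumcircle.
Circumcentre = (4.4375, 1), r² = 28.69140625.
r = √(28.69140625) ≈ 5.36.

5.36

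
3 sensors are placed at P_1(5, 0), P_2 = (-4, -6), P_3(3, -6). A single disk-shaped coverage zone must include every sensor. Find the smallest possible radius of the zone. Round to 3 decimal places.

Side lengths²: P_1P_2² = 117, P_1P_3² = 40, P_2P_3² = 49.
Since P_1P_2² = 117 ≥ 49 + 40 = 89, the angle opposite P_1P_2 is not acute, so the smallest enclosing circle has P_1P_2 as diameter.
Centre = midpoint of P_1P_2 = (0.5, -3), r² = 117/4 = 29.25.
r = √(29.25) ≈ 5.408.

5.408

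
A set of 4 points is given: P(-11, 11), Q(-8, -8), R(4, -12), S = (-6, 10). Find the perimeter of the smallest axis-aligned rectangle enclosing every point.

Width = max x − min x = 4 − (-11) = 15.
Height = max y − min y = 11 − (-12) = 23.
Perimeter = 2(15 + 23) = 76.

76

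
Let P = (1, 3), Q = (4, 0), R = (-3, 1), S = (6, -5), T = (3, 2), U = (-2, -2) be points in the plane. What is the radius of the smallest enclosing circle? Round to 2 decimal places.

5.41

The farthest pair is R–S with squared distance 117. The circle on this segment as diameter has centre (1.5, -2) and r² = 117/4 = 29.25.
Check P: distance² to centre = 25.25 ≤ 29.25, so it lies inside.
All remaining points lie in this disk, and no smaller disk contains both endpoints, so this is the minimum enclosing circle.
r = √(29.25) ≈ 5.41.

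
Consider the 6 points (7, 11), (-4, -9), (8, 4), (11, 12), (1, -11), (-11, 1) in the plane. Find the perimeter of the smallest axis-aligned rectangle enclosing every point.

Width = max x − min x = 11 − (-11) = 22.
Height = max y − min y = 12 − (-11) = 23.
Perimeter = 2(22 + 23) = 90.

90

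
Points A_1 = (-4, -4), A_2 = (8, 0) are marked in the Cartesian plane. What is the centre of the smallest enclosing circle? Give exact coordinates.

The smallest circle enclosing two points has them as diameter endpoints.
Centre = midpoint = (2, -2); r² = |A_1A_2|²/4 = 160/4 = 40.
Centre = (2, -2).

(2, -2)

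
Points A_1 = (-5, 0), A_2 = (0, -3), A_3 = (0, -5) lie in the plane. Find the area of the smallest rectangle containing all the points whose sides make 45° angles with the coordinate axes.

In coordinates u = x + y, v = x − y the rectangle is axis-aligned; the map (x,y)→(u,v) scales areas by 2.
u-values: -5, -3, -5; range = -3 − (-5) = 2.
v-values: -5, 3, 5; range = 5 − (-5) = 10.
Area = (2 × 10) / 2 = 10.

10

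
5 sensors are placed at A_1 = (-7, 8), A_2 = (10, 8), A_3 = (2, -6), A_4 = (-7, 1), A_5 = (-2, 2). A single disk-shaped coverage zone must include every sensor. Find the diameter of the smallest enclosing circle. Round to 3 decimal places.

19.169

By Welzl's lemma the MEC is supported by two points (diametrically opposite) or three points (on a circumcircle).
The minimum enclosing circle is determined by three boundary points: A_1, A_2, A_3.
Their circumcentre is (1.5, 25/7) with r² = 18005/196.
The farthest remaining point A_4 is at distance² 15457/196 ≤ 18005/196.
Diameter = 2r = 2√(18005/196) ≈ 19.169.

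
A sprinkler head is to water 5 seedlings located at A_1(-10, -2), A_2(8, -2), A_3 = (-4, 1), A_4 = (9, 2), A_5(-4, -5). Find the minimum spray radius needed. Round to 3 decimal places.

By Welzl's lemma the MEC is supported by two points (diametrically opposite) or three points (on a circumcircle).
The farthest pair is A_1–A_4 with squared distance 377. The circle on this segment as diameter has centre (-0.5, 0) and r² = 377/4 = 94.25.
Check A_2: distance² to centre = 76.25 ≤ 94.25, so it lies inside.
All remaining points lie in this disk, and no smaller disk contains both endpoints, so this is the minimum enclosing circle.
r = √(94.25) ≈ 9.708.

9.708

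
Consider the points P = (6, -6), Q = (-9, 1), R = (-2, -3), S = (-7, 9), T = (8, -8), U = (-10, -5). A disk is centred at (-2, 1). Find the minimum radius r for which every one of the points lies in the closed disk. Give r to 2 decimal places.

The required radius is the distance from (-2, 1) to the farthest point.
Squared distances: 113, 49, 16, 89, 181, 100.
Maximum is 181, attained at T.
r = √181 ≈ 13.45.

13.45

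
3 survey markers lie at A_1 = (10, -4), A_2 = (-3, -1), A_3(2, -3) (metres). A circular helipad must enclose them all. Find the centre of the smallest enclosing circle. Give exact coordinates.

Side lengths²: A_1A_2² = 178, A_1A_3² = 65, A_2A_3² = 29.
Since A_1A_2² = 178 ≥ 65 + 29 = 94, the angle opposite A_1A_2 is not acute, so the smallest enclosing circle has A_1A_2 as diameter.
Centre = midpoint of A_1A_2 = (3.5, -2.5), r² = 178/4 = 44.5.
Centre = (3.5, -2.5).

(3.5, -2.5)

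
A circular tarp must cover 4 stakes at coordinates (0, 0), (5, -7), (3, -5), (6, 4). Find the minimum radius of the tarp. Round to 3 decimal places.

A smallest enclosing disk is always determined by at most three of the input points on its boundary.
The minimum enclosing circle is determined by three boundary points: (0, 0), (5, -7), (6, 4).
Their circumcentre is (165/31, -46/31) with r² = 29341/961.
The farthest remaining point (3, -5) is at distance² 17065/961 ≤ 29341/961.
r = √(29341/961) ≈ 5.526.

5.526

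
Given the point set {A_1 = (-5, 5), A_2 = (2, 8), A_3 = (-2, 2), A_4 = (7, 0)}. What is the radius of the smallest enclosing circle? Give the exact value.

6.5

By Welzl's lemma the MEC is supported by two points (diametrically opposite) or three points (on a circumcircle).
The farthest pair is A_1–A_4 with squared distance 169. The circle on this segment as diameter has centre (1, 2.5) and r² = 169/4 = 42.25.
Check A_2: distance² to centre = 31.25 ≤ 42.25, so it lies inside.
All remaining points lie in this disk, and no smaller disk contains both endpoints, so this is the minimum enclosing circle.
r = √(42.25) = 6.5.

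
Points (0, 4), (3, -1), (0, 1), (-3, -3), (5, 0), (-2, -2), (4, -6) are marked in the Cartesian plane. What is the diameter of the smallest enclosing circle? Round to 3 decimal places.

A smallest enclosing disk is always determined by at most three of the input points on its boundary.
The farthest pair is (0, 4)–(4, -6) with squared distance 116. The circle on this segment as diameter has centre (2, -1) and r² = 116/4 = 29.
Check (3, -1): distance² to centre = 1 ≤ 29, so it lies inside.
All remaining points lie in this disk, and no smaller disk contains both endpoints, so this is the minimum enclosing circle.
Diameter = 2r = 2√29 ≈ 10.770.

10.770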